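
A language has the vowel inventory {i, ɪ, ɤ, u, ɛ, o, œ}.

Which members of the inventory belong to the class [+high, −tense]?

Eliminate segments failing any feature: /i, u/ are [+tense]; /ɤ, ɛ, o, œ/ are [−high]. The remaining /ɪ/ satisfy [+high], [−tense].

ɪ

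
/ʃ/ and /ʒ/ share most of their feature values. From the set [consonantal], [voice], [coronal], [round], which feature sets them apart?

[voice]

The two segments share [+consonantal], [+coronal], [−round]. The only feature from the list on which they differ: /ʃ/ is [−voice] while /ʒ/ is [+voice].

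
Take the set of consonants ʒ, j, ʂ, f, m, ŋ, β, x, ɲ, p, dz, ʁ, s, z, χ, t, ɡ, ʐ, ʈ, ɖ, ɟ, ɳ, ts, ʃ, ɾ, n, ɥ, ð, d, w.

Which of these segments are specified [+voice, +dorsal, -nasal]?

First, the [+voice] segments are /ʒ, j, m, ŋ, β, ɲ, dz, ʁ, z, ɡ, ʐ, ɖ, ɟ, ɳ, ɾ, n, ɥ, ð, d, w/.
Then [+dorsal] gives /j, ŋ, ɲ, ʁ, ɡ, ɟ, ɥ, w/.
Intersecting with [-nasal] leaves /j, ʁ, ɡ, ɟ, ɥ, w/.

j, ʁ, ɡ, ɟ, ɥ, w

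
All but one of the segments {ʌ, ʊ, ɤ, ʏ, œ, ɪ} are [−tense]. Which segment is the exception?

/ɤ/ is the mid back unrounded tense vowel, which is [+tense]; the rest — /ʌ, œ, ʊ, ɪ, ʏ/ — are [−tense].

ɤ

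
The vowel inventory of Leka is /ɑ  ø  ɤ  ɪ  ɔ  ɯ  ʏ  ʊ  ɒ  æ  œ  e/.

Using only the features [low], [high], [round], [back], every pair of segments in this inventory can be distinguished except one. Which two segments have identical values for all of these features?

œ, ø

Both /œ/ and /ø/ are [−low], [−high], [+round], [−back]. Since the list omits [tense] — which does distinguish the mid front rounded lax vowel from the mid front rounded tense vowel — this pair collapses; all other pairs remain distinct.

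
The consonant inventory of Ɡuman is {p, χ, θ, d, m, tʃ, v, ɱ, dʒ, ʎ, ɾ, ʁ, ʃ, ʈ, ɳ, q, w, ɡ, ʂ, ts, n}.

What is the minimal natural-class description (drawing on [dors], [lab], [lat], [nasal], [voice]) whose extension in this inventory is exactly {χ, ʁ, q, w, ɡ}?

[−lat, +dors]

Every target segment is [−lateral], [+dorsal]; each remaining inventory member fails at least one of these. Each conjunct is needed — [+dorsal] alone would also admit /ʎ/; [−lateral] alone would also admit /p, θ, d, m, …/ — and no other single listed feature has exactly this extension, so two is the minimum.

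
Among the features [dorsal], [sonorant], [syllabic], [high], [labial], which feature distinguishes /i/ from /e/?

/i/ is the high front unrounded tense vowel and /e/ is the mid front unrounded tense vowel. Both are [+dorsal], [+sonorant], [+syllabic], [−labial]. /i/ is [+high] while /e/ is [−high], so the distinguishing feature is [high].

[high]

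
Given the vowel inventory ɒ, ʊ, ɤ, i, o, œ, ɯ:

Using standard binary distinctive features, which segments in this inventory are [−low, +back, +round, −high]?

The [−low] segments are /ʊ, ɤ, i, o, œ, ɯ/.
Of those, [+back] gives /ʊ, ɤ, o, ɯ/.
Of those, [+round] gives /ʊ, o/.
Among these, [−high] leaves /o/.

o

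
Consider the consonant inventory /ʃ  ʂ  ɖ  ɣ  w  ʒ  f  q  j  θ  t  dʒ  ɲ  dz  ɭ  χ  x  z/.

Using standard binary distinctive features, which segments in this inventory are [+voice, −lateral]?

ɖ, ɣ, w, ʒ, j, dʒ, ɲ, dz, z

First, the [+voice] segments are /ɖ, ɣ, w, ʒ, j, dʒ, ɲ, dz, ɭ, z/.
Then [−lateral] leaves /ɖ, ɣ, w, ʒ, j, dʒ, ɲ, dz, z/.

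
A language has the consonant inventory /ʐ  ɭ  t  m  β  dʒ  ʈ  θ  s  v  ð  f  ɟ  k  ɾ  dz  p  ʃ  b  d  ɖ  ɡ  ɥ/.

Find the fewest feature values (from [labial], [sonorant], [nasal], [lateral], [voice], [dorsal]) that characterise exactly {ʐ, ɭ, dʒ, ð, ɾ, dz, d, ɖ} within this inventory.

[+voice, −labial, −dorsal]

The class [+voice], [−labial], [−dorsal] has exactly /ʐ, ɭ, dʒ, ð, ɾ, dz, d, ɖ/ as its extension in this inventory. No smaller conjunction from the listed features achieves this: [−labial, −dorsal] alone would also admit /t, ʈ, θ, s, …/; [+voice, −dorsal] alone would also admit /m, β, v, b/; [+voice, −labial] alone would also admit /ɟ, ɡ/; and checking the remaining two-feature bundles turns up none with this extension.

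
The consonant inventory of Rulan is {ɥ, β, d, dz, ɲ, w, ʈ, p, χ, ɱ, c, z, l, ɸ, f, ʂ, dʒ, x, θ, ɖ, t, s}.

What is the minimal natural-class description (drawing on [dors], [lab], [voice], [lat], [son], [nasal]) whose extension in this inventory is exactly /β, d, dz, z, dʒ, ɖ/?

/β, d, dz, z, dʒ, ɖ/ are all [−sonorant], [+voice], and no other segment in the inventory matches both values. Dropping any one of them over-generates: [+voice] alone would also admit /ɥ, ɲ, w, ɱ, …/; [−sonorant] alone would also admit /ʈ, p, χ, c, …/. No other single listed feature picks out exactly this set either, so fewer than two features will not do.

[−son, +voice]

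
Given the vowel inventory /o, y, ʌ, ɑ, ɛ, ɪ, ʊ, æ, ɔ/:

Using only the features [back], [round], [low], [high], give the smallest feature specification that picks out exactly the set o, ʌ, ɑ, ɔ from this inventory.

[−high, +back]

Every target segment is [−high], [+back]; each remaining inventory member fails at least one of these. Each conjunct is needed — [+back] alone would also admit /ʊ/; [−high] alone would also admit /ɛ, æ/ — and no other single listed feature has exactly this extension, so two is the minimum.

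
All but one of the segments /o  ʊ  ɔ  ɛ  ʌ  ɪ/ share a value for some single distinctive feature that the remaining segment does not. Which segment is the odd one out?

The remaining segments after removing /o/ share [−tense]; /o/ (mid back rounded tense vowel) is [+tense]. For every other candidate removal, the leftover set fails to share any single feature value that the removed segment lacks.

o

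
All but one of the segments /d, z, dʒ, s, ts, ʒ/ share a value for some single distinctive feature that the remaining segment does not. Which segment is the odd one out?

d

/s, dʒ, z, ts, ʒ/ are all [+strident], but /d/ (voiced alveolar stop) is [-strident]. No other single segment can be removed to leave a set sharing one feature value that the removed segment lacks, so /d/ is the odd one out.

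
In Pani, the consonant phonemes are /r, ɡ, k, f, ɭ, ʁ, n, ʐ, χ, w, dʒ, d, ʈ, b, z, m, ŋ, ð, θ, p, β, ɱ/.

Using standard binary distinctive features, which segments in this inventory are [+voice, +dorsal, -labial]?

Eliminate segments failing any feature: /r, ɭ, n, ʐ, dʒ, d, b, z, m, ð, β, ɱ/ are [-dorsal]; /k, f, χ, ʈ, θ, p/ are [-voice]; /w/ is [+labial]. The remaining /ɡ, ʁ, ŋ/ satisfy [+voice], [+dorsal], [-labial].

ɡ, ʁ, ŋ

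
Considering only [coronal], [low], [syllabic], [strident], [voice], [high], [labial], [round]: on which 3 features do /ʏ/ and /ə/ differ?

The two segments share [-coronal], [-low], [+syllabic], [-strident], [+voice]. The only features from the list on which they differ: /ʏ/ is [+labial] while /ə/ is [-labial]; /ʏ/ is [+round] while /ə/ is [-round]; /ʏ/ is [+high] while /ə/ is [-high].

[labial], [round], [high]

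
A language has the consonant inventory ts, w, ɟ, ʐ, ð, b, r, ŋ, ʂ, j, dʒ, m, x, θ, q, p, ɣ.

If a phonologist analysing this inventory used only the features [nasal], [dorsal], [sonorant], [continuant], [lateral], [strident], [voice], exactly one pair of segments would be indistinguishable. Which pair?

On the given features, /w/ and /j/ have an identical profile: [-nasal], [+dorsal], [+sonorant], [+continuant], [-lateral], [-strident], [+voice]. No other two segments in the inventory coincide on all 7 features. (They do differ in [labial], [round] and [back], which are not among the given features.)

w, j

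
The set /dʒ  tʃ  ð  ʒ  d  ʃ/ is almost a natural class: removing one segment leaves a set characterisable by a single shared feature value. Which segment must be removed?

d

/ʒ, ð, dʒ, ʃ, tʃ/ are all [+distributed], but /d/ (voiced alveolar stop) is [−distributed]. No other single segment can be removed to leave a set sharing one feature value that the removed segment lacks, so /d/ is the odd one out.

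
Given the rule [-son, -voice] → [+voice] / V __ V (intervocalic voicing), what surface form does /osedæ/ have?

[ozedæ]

/s/ satisfies [-son, -voice] and sits in V __ V. The [+voice] counterpart of the voiceless alveolar fricative is /z/. Other segments in /osedæ/ either fail the structural description or are not in the environment, so the surface form is [ozedæ].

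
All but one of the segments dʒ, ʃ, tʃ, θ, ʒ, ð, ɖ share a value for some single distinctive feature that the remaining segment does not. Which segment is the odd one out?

ɖ

/ʃ, ð, dʒ, tʃ, θ, ʒ/ are all [+distributed], but /ɖ/ (voiced retroflex stop) is [−distributed]. No other single segment can be removed to leave a set sharing one feature value that the removed segment lacks, so /ɖ/ is the odd one out.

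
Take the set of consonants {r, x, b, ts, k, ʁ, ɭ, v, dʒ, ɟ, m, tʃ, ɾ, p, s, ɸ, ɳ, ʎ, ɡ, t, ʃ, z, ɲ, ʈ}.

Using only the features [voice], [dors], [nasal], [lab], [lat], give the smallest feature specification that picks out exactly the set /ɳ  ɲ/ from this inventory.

[+nasal, -lab]

/ɳ, ɲ/ are all [+nasal], [-labial], and no other segment in the inventory matches both values. Dropping any one of them over-generates: [-labial] alone would also admit /r, x, ts, k, …/; [+nasal] alone would also admit /m/. No other single listed feature picks out exactly this set either, so fewer than two features will not do.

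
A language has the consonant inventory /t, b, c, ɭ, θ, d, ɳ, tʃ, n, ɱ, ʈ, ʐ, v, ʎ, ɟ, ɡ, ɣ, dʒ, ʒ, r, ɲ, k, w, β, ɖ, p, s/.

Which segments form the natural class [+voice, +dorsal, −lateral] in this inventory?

First, the [+voice] segments are /b, ɭ, d, ɳ, n, ɱ, ʐ, v, ʎ, ɟ, ɡ, ɣ, dʒ, ʒ, r, ɲ, w, β, ɖ/.
Within that set, [+dorsal] gives /ʎ, ɟ, ɡ, ɣ, ɲ, w/.
Intersecting with [−lateral] leaves /ɟ, ɡ, ɣ, ɲ, w/.

ɟ, ɡ, ɣ, ɲ, w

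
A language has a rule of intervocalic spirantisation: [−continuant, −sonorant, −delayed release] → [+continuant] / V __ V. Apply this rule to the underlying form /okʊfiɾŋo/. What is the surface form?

Only /k/ occurs between two vowels (/o/ __ /ʊ/) and matches the structural description. It is a voiceless velar stop, so [−continuant, −sonorant, −delayed release] holds; changing it to [+continuant] with all other features held fixed yields /x/ (voiceless velar fricative). No other segment meets both the structural description and the environment, so the output is [oxʊfiɾŋo].

[oxʊfiɾŋo]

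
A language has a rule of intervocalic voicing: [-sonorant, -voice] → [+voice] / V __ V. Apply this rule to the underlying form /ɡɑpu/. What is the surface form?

[ɡɑbu]

Only /p/ occurs between two vowels (/ɑ/ __ /u/) and matches the structural description. It is a voiceless bilabial stop, so [-sonorant, -voice] holds; changing it to [+voice] with all other features held fixed yields /b/ (voiced bilabial stop). No other segment meets both the structural description and the environment, so the output is [ɡɑbu].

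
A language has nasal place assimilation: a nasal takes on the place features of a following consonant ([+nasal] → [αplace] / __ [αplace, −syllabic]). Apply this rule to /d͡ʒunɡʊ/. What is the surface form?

The only nasal preceding a consonant is /n/ before /ɡ/. /ɡ/ is [+dorsal], so /n/ → /ŋ/, giving [d͡ʒuŋɡʊ].

[d͡ʒuŋɡʊ]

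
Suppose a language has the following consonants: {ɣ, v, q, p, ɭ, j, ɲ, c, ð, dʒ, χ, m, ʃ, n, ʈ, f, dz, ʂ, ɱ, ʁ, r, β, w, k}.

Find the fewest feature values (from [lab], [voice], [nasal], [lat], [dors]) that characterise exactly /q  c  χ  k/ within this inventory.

[−voice, +dors]

/q, c, χ, k/ are all [−voice], [+dorsal], and no other segment in the inventory matches both values. Dropping any one of them over-generates: [+dorsal] alone would also admit /ɣ, j, ɲ, ʁ, …/; [−voice] alone would also admit /p, ʃ, ʈ, f, …/. No other single listed feature picks out exactly this set either, so fewer than two features will not do.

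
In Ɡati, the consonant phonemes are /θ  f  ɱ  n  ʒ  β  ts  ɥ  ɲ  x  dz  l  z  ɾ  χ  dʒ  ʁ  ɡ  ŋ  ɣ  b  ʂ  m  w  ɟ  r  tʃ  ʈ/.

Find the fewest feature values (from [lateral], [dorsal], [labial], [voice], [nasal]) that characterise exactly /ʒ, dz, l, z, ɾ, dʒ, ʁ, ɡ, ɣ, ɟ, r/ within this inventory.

[+voice, −nasal, −labial]

The class [+voice], [−nasal], [−labial] has exactly /ʒ, dz, l, z, ɾ, dʒ, ʁ, ɡ, ɣ, ɟ, r/ as its extension in this inventory. No smaller conjunction from the listed features achieves this: [−nasal, −labial] alone would also admit /θ, ts, x, χ, …/; [+voice, −labial] alone would also admit /n, ɲ, ŋ/; [+voice, −nasal] alone would also admit /β, ɥ, b, w/; and checking the remaining two-feature bundles turns up none with this extension.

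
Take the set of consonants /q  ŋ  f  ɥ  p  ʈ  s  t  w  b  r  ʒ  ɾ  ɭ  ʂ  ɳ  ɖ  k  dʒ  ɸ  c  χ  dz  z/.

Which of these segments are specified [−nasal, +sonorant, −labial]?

r, ɾ, ɭ

Eliminate segments failing any feature: /q, f, p, ʈ, s, t, b, ʒ, ʂ, ɖ, k, dʒ, ɸ, c, χ, dz, z/ are [−sonorant]; /ŋ, ɳ/ are [+nasal]; /ɥ, w/ are [+labial]. The remaining /r, ɾ, ɭ/ satisfy [−nasal], [+sonorant], [−labial].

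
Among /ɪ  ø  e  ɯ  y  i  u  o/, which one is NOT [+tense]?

ɪ

Every segment except /ɪ/ is [+tense]. /ɪ/ (high front unrounded lax vowel) is [-tense], so it is the exception.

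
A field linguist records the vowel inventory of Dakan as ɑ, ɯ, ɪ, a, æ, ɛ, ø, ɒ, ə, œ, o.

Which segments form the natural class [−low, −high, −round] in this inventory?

Checking each segment against [−low], [−high], [−round]: /ɛ/ (mid front unrounded lax vowel), /ə/ (mid central vowel (schwa)) satisfy every feature; every other segment in the inventory fails at least one.

ɛ, ə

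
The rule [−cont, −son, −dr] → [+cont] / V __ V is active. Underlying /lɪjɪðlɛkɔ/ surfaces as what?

[lɪjɪðlɛxɔ]

/k/ satisfies [−cont, −son, −dr] and sits in V __ V. The [+continuant] counterpart of the voiceless velar stop is /x/. Other segments in /lɪjɪðlɛkɔ/ either fail the structural description or are not in the environment, so the surface form is [lɪjɪðlɛxɔ].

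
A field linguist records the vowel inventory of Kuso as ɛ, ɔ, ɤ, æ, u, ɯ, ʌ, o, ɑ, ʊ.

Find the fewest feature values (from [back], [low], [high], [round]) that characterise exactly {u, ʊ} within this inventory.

[+high, +round]

/u, ʊ/ are all [+high], [+round], and no other segment in the inventory matches both values. Dropping any one of them over-generates: [+round] alone would also admit /ɔ, o/; [+high] alone would also admit /ɯ/. No other single listed feature picks out exactly this set either, so fewer than two features will not do.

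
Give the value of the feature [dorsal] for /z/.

[−dorsal]

/z/ is the voiced alveolar fricative. The feature [dorsal] marks segments articulated with the tongue body; /z/ lacks this property, so it is [−dorsal].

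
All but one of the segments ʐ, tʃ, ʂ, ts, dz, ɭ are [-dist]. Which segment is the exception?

tʃ

Every segment except /tʃ/ is [-distributed]. /tʃ/ (voiceless postalveolar affricate) is [+distributed], so it is the exception.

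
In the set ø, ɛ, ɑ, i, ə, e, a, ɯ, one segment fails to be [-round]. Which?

ø

Every segment except /ø/ is [-round]. /ø/ (mid front rounded tense vowel) is [+round], so it is the exception.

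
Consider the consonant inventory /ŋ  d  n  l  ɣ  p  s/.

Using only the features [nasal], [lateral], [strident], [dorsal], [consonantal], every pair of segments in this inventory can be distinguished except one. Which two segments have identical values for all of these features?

Both /p/ and /d/ are [−nasal], [−lateral], [−strident], [−dorsal], [+consonantal]. Since the list omits [voice], [labial] and [coronal] — which do distinguish the voiceless bilabial stop from the voiced alveolar stop — this pair collapses; all other pairs remain distinct.

p, d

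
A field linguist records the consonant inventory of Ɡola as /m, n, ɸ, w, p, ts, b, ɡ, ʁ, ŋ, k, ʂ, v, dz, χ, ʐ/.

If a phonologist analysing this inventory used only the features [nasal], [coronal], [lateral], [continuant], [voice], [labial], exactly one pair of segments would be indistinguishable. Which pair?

w, v

/w/ (labial-velar glide) and /v/ (voiced labiodental fricative) are both [−nasal], [−coronal], [−lateral], [+continuant], [+voice], [+labial], so none of the listed features separates them. (They do differ in [sonorant], [round] and [dorsal], which are not among the given features.) Every other pair in the inventory differs on at least one listed feature.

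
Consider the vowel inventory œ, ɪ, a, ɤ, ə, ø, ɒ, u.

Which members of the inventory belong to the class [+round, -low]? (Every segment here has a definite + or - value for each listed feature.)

œ, ø, u

Eliminate segments failing any feature: /ɪ, a, ɤ, ə/ are [-round]; /ɒ/ is [+low]. The remaining /œ, ø, u/ satisfy [+round], [-low].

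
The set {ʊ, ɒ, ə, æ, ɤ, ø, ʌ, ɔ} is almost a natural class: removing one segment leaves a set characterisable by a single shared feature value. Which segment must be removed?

ʊ

[high] groups all but one: /ɤ, ə, ʌ, ɔ, ɒ, æ, ø/ share [−high] while /ʊ/ (high back rounded lax vowel) alone is [+high]. Removing any other segment would not leave a single-feature class that excludes it.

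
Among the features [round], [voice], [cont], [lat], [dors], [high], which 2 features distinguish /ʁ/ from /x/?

[voice], [high]

The two segments share [−round], [+continuant], [−lateral], [+dorsal]. The only features from the list on which they differ: /ʁ/ is [+voice] while /x/ is [−voice]; /ʁ/ is [−high] while /x/ is [+high].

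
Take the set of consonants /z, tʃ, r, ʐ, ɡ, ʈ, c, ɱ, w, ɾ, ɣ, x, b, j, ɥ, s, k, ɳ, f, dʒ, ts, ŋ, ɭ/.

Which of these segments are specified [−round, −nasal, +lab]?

b, f

Eliminate segments failing any feature: /z, tʃ, r, ʐ, ɡ, ʈ, c, ɾ, ɣ, x, j, s, k, dʒ, ts, ɭ/ are [−labial]; /ɱ, ɳ, ŋ/ are [+nasal]; /w, ɥ/ are [+round]. The remaining /b, f/ satisfy [−round], [−nasal], [+labial].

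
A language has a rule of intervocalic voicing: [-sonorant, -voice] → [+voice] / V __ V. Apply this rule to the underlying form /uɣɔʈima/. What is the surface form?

[uɣɔɖima]

Only /ʈ/ occurs between two vowels (/ɔ/ __ /i/) and matches the structural description. It is a voiceless retroflex stop, so [-sonorant, -voice] holds; changing it to [+voice] with all other features held fixed yields /ɖ/ (voiced retroflex stop). No other segment meets both the structural description and the environment, so the output is [uɣɔɖima].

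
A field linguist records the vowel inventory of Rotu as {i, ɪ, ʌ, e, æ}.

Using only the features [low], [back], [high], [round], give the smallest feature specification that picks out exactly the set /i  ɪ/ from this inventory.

/i, ɪ/ are exactly the [+high] segments in the inventory, so a single feature suffices.

[+high]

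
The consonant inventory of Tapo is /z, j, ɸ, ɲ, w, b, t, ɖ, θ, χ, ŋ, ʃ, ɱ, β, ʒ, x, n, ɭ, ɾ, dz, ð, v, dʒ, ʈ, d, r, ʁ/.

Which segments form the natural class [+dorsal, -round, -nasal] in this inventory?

j, χ, x, ʁ

Checking each segment against [+dorsal], [-round], [-nasal]: /j/ (palatal glide), /χ/ (voiceless uvular fricative), /x/ (voiceless velar fricative), /ʁ/ (voiced uvular fricative) satisfy every feature; every other segment in the inventory fails at least one.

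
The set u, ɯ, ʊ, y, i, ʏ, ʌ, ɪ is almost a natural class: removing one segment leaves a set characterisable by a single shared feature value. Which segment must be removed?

ʌ

[high] groups all but one: /ʏ, ʊ, ɪ, ɯ, i, y, u/ share [+high] while /ʌ/ (mid back unrounded lax vowel) alone is [-high]. Removing any other segment would not leave a single-feature class that excludes it.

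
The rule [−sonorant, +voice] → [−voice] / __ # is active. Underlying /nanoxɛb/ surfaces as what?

[nanoxɛp]

Only the final segment /b/ is both word-final and matches the structural description. It is a voiced bilabial stop, so [−sonorant, +voice] holds; changing it to [−voice] with all other features held fixed yields /p/ (voiceless bilabial stop). No other segment meets both the structural description and the environment, so the output is [nanoxɛp].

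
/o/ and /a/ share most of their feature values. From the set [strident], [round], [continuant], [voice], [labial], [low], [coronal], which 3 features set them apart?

/o/ is the mid back rounded tense vowel and /a/ is the low unrounded vowel. Both are [−strident], [+continuant], [+voice], [−coronal]. /o/ is [+labial] while /a/ is [−labial]; /o/ is [+round] while /a/ is [−round]; /o/ is [−low] while /a/ is [+low], so the distinguishing features are [labial], [round], [low].

[labial], [round], [low]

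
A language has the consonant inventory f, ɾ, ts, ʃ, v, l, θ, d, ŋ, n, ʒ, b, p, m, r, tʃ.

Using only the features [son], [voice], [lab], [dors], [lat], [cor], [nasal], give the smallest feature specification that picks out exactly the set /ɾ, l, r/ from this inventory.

[+son, −nasal]

The class [+sonorant], [−nasal] has exactly /ɾ, l, r/ as its extension in this inventory. No smaller conjunction from the listed features achieves this: [−nasal] alone would also admit /f, ts, ʃ, v, …/; [+sonorant] alone would also admit /ŋ, n, m/; and checking the remaining single features turns up none with this extension.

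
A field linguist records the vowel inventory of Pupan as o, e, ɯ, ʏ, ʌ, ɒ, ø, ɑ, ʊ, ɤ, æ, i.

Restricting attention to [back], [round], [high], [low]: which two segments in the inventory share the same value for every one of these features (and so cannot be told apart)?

On the given features, /ʌ/ and /ɤ/ have an identical profile: [+back], [−round], [−high], [−low]. No other two segments in the inventory coincide on all 4 features. (They do differ in [tense], which is not among the given features.)

ʌ, ɤ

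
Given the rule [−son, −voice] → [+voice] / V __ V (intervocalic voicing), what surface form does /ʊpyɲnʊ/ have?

[ʊbyɲnʊ]

The only segment in the rule's environment that also matches [−son, −voice] is /p/. Applying [+voice] turns the voiceless bilabial stop into /b/ (voiced bilabial stop), giving [ʊbyɲnʊ].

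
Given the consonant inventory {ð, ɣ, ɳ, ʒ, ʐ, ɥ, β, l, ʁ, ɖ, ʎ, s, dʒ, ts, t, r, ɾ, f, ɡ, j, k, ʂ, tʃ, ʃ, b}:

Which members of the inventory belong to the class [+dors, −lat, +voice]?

Eliminate segments failing any feature: /ð, ɳ, ʒ, ʐ, β, l, ɖ, s, dʒ, ts, t, r, ɾ, f, ʂ, tʃ, ʃ, b/ are [−dorsal]; /ʎ/ is [+lateral]; /k/ is [−voice]. The remaining /ɣ, ɥ, ʁ, ɡ, j/ satisfy [+dorsal], [−lateral], [+voice].

ɣ, ɥ, ʁ, ɡ, j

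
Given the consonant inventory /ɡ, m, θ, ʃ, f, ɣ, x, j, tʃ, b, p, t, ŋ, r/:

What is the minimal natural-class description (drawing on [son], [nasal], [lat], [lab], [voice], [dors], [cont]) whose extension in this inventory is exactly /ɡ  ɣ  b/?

/ɡ, ɣ, b/ are all [−sonorant], [+voice], and no other segment in the inventory matches both values. Dropping any one of them over-generates: [+voice] alone would also admit /m, j, ŋ, r/; [−sonorant] alone would also admit /θ, ʃ, f, x, …/. No other single listed feature picks out exactly this set either, so fewer than two features will not do.

[−son, +voice]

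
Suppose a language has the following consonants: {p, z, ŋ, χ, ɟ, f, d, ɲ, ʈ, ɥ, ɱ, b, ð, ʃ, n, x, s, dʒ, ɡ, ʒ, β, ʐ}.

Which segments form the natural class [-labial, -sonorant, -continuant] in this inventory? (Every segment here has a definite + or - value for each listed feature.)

ɟ, d, ʈ, dʒ, ɡ

Eliminate segments failing any feature: /p, f, ɥ, ɱ, b, β/ are [+labial]; /z, χ, ð, ʃ, x, s, ʒ, ʐ/ are [+continuant]; /ŋ, ɲ, n/ are [+sonorant]. The remaining /ɟ, d, ʈ, dʒ, ɡ/ satisfy [-labial], [-sonorant], [-continuant].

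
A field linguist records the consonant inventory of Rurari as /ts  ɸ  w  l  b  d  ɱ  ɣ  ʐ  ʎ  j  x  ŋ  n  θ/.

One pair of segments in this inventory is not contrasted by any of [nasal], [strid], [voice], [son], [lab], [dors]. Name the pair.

j, ʎ

On the given features, /j/ and /ʎ/ have an identical profile: [-nasal], [-strident], [+voice], [+sonorant], [-labial], [+dorsal]. No other two segments in the inventory coincide on all 6 features. (They do differ in [lateral], which is not among the given features.)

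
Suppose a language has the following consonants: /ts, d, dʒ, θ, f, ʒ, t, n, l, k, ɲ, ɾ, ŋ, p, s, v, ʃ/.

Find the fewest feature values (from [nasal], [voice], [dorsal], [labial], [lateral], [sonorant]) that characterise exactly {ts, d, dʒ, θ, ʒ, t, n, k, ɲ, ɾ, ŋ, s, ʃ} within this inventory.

[−lateral, −labial]

/ts, d, dʒ, θ, ʒ, t, n, k, ɲ, ɾ, ŋ, s, ʃ/ are all [−lateral], [−labial], and no other segment in the inventory matches both values. Dropping any one of them over-generates: [−labial] alone would also admit /l/; [−lateral] alone would also admit /f, p, v/. No other single listed feature picks out exactly this set either, so fewer than two features will not do.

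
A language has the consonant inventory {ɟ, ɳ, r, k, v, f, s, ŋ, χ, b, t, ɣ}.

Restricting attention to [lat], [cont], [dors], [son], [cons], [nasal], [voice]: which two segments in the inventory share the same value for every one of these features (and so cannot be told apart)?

On the given features, /s/ and /f/ have an identical profile: [−lateral], [+continuant], [−dorsal], [−sonorant], [+consonantal], [−nasal], [−voice]. No other two segments in the inventory coincide on all 7 features. (They do differ in [labial] and [coronal], which are not among the given features.)

s, f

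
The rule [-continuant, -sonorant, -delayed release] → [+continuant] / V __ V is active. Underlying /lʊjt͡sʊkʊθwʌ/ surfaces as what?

[lʊjt͡sʊxʊθwʌ]

/k/ satisfies [-continuant, -sonorant, -delayed release] and sits in V __ V. The [+continuant] counterpart of the voiceless velar stop is /x/. Other segments in /lʊjt͡sʊkʊθwʌ/ either fail the structural description or are not in the environment, so the surface form is [lʊjt͡sʊxʊθwʌ].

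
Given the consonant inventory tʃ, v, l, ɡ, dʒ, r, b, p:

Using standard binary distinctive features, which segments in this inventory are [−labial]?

The feature [labial] marks segments articulated with one or both lips. In this inventory /tʃ, l, ɡ, dʒ, r/ lack that property, so they are [−labial]; /v, b, p/ are [+labial].

tʃ, l, ɡ, dʒ, r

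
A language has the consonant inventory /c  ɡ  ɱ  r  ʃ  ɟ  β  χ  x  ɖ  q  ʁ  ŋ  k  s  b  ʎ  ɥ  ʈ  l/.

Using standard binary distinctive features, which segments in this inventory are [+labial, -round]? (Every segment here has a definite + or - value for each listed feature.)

Among the inventory, the [+labial] segments are /ɱ, β, b, ɥ/.
Intersecting with [-round] leaves /ɱ, β, b/.

ɱ, β, b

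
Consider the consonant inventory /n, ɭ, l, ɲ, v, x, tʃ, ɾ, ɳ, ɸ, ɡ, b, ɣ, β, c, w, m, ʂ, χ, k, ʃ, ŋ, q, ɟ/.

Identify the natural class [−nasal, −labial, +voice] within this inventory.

Eliminate segments failing any feature: /n, ɲ, ɳ, m, ŋ/ are [+nasal]; /v, ɸ, b, β, w/ are [+labial]; /x, tʃ, c, ʂ, χ, k, ʃ, q/ are [−voice]. The remaining /ɭ, l, ɾ, ɡ, ɣ, ɟ/ satisfy [−nasal], [−labial], [+voice].

ɭ, l, ɾ, ɡ, ɣ, ɟ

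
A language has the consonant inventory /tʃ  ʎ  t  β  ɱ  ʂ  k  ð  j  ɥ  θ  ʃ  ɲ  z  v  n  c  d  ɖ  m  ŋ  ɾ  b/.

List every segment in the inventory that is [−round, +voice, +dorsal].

ʎ, j, ɲ, ŋ

Eliminate segments failing any feature: /tʃ, t, ʂ, k, θ, ʃ, c/ are [−voice]; /β, ɱ, ð, z, v, n, d, ɖ, m, ɾ, b/ are [−dorsal]; /ɥ/ is [+round]. The remaining /ʎ, j, ɲ, ŋ/ satisfy [−round], [+voice], [+dorsal].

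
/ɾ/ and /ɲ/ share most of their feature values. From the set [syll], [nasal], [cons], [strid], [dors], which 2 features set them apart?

[nasal], [dorsal]

/ɾ/ is the alveolar tap and /ɲ/ is the palatal nasal. Both are [−syllabic], [+consonantal], [−strident]. /ɾ/ is [−nasal] while /ɲ/ is [+nasal]; /ɾ/ is [−dorsal] while /ɲ/ is [+dorsal], so the distinguishing features are [nasal], [dorsal].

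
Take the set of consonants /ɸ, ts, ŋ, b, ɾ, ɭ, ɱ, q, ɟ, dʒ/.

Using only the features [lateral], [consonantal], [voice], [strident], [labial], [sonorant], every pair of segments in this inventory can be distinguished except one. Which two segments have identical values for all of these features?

Both /ɾ/ and /ŋ/ are [−lateral], [+consonantal], [+voice], [−strident], [−labial], [+sonorant]. Since the list omits [nasal], [coronal] and [dorsal] — which do distinguish the alveolar tap from the velar nasal — this pair collapses; all other pairs remain distinct.

ɾ, ŋ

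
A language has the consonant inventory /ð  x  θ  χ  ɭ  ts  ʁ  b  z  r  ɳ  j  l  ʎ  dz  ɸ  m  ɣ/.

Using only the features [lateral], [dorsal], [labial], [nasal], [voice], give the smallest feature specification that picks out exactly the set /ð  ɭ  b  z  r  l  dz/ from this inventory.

The class [+voice], [−nasal], [−dorsal] has exactly /ð, ɭ, b, z, r, l, dz/ as its extension in this inventory. No smaller conjunction from the listed features achieves this: [−nasal, −dorsal] alone would also admit /θ, ts, ɸ/; [+voice, −dorsal] alone would also admit /ɳ, m/; [+voice, −nasal] alone would also admit /ʁ, j, ʎ, ɣ/; and checking the remaining two-feature bundles turns up none with this extension.

[+voice, −nasal, −dorsal]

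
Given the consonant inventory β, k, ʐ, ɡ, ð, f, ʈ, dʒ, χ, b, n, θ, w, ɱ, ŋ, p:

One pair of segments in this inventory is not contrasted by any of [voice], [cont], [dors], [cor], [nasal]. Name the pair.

/ʐ/ (voiced retroflex fricative) and /ð/ (voiced dental fricative) are both [+voice], [+continuant], [−dorsal], [+coronal], [−nasal], so none of the listed features separates them. (They do differ in [strident], [anterior] and [distributed], which are not among the given features.) Every other pair in the inventory differs on at least one listed feature.

ʐ, ð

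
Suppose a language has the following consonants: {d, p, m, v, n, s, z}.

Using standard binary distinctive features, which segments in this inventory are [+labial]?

p, m, v

The feature [labial] marks segments articulated with one or both lips. In this inventory /p, m, v/ have that property, so they are [+labial]; /d, n, s, z/ are [−labial].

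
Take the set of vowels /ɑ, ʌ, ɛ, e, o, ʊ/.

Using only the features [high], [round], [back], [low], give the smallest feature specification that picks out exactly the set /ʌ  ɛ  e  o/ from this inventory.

Every target segment is [-high], [-low]; each remaining inventory member fails at least one of these. Each conjunct is needed — [-low] alone would also admit /ʊ/; [-high] alone would also admit /ɑ/ — and no other single listed feature has exactly this extension, so two is the minimum.

[-high, -low]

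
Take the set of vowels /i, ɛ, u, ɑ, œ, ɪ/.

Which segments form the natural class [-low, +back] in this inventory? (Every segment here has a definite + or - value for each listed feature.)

The [-low] segments are /i, ɛ, u, œ, ɪ/.
Of those, [+back] leaves /u/.

u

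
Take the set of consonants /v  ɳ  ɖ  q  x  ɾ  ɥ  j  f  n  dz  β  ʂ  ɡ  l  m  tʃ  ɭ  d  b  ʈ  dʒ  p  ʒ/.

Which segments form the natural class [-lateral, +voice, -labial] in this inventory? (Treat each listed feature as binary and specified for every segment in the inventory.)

Checking each segment against [-lateral], [+voice], [-labial]: /ɳ/ (retroflex nasal), /ɖ/ (voiced retroflex stop), /ɾ/ (alveolar tap), /j/ (palatal glide), /n/ (alveolar nasal), /dz/ (voiced alveolar affricate), among others, satisfy every feature; every other segment in the inventory fails at least one.

ɳ, ɖ, ɾ, j, n, dz, ɡ, d, dʒ, ʒ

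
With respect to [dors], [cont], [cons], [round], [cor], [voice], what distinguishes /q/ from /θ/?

The two segments share [+consonantal], [−round], [−voice]. The only features from the list on which they differ: /q/ is [−continuant] while /θ/ is [+continuant]; /q/ is [−coronal] while /θ/ is [+coronal]; /q/ is [+dorsal] while /θ/ is [−dorsal].

[continuant], [coronal], [dorsal]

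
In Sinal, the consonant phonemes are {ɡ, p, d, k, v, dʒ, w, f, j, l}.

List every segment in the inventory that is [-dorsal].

The feature [dorsal] marks segments articulated with the tongue body. In this inventory /p, d, v, dʒ, f, l/ lack that property, so they are [-dorsal]; /ɡ, k, w, j/ are [+dorsal].

p, d, v, dʒ, f, l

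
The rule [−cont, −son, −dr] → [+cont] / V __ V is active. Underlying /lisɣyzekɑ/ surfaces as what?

[lisɣyzexɑ]

Only /k/ occurs between two vowels (/e/ __ /ɑ/) and matches the structural description. It is a voiceless velar stop, so [−cont, −son, −dr] holds; changing it to [+continuant] with all other features held fixed yields /x/ (voiceless velar fricative). No other segment meets both the structural description and the environment, so the output is [lisɣyzexɑ].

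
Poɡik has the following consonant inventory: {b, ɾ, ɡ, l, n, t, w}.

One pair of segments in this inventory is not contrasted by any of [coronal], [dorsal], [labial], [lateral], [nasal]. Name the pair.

ɾ, t

Both /ɾ/ and /t/ are [+coronal], [-dorsal], [-labial], [-lateral], [-nasal]. Since the list omits [sonorant] and [voice] — which do distinguish the alveolar tap from the voiceless alveolar stop — this pair collapses; all other pairs remain distinct.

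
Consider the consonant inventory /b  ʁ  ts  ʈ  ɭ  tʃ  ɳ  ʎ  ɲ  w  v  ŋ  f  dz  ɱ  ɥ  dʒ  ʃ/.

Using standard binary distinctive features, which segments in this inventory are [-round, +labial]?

b, v, f, ɱ

Eliminate segments failing any feature: /ʁ, ts, ʈ, ɭ, tʃ, ɳ, ʎ, ɲ, ŋ, dz, dʒ, ʃ/ are [-labial]; /w, ɥ/ are [+round]. The remaining /b, v, f, ɱ/ satisfy [-round], [+labial].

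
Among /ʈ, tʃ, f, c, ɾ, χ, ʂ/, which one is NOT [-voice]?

/ɾ/ is the alveolar tap, which is [+voice]; the rest — /χ, c, f, ʈ, ʂ, tʃ/ — are [-voice].

ɾ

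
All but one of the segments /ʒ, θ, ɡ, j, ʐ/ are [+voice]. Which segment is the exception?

θ

Every segment except /θ/ is [+voice]. /θ/ (voiceless dental fricative) is [−voice], so it is the exception.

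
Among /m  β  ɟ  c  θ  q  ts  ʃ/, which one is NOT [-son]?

/ts, θ, ʃ, ɟ, q, β, c/ are all [-sonorant]; /m/ (bilabial nasal) is [+sonorant].

m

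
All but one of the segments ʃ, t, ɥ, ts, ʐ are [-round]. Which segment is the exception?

ɥ

/ɥ/ is the labial-palatal glide, which is [+round]; the rest — /ʐ, ʃ, ts, t/ — are [-round].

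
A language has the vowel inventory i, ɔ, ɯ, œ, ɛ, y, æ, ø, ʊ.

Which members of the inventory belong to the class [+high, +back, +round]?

ʊ

The [+high] segments are /i, ɯ, y, ʊ/.
Within that set, [+back] gives /ɯ, ʊ/.
Of those, [+round] leaves /ʊ/.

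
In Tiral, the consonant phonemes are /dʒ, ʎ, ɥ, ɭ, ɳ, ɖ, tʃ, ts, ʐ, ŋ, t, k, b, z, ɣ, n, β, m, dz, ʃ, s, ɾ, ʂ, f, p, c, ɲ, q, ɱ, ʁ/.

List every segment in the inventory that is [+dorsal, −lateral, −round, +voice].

ŋ, ɣ, ɲ, ʁ

Among the inventory, the [+dorsal] segments are /ʎ, ɥ, ŋ, k, ɣ, c, ɲ, q, ʁ/.
Intersecting with [−lateral] gives /ɥ, ŋ, k, ɣ, c, ɲ, q, ʁ/.
Among these, [−round] gives /ŋ, k, ɣ, c, ɲ, q, ʁ/.
Within that set, [+voice] leaves /ŋ, ɣ, ɲ, ʁ/.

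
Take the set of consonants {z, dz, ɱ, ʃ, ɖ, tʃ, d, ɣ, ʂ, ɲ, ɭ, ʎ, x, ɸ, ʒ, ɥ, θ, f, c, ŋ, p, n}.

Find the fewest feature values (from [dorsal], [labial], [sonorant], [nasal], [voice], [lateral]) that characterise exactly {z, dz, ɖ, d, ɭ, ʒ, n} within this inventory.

The class [+voice], [-labial], [-dorsal] has exactly /z, dz, ɖ, d, ɭ, ʒ, n/ as its extension in this inventory. No smaller conjunction from the listed features achieves this: [-labial, -dorsal] alone would also admit /ʃ, tʃ, ʂ, θ/; [+voice, -dorsal] alone would also admit /ɱ/; [+voice, -labial] alone would also admit /ɣ, ɲ, ʎ, ŋ/; and checking the remaining two-feature bundles turns up none with this extension.

[+voice, -labial, -dorsal]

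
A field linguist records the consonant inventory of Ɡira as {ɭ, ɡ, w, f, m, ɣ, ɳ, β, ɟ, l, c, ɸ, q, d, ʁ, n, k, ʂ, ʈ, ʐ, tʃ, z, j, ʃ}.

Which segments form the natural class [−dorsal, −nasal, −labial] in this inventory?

Eliminate segments failing any feature: /ɡ, w, ɣ, ɟ, c, q, ʁ, k, j/ are [+dorsal]; /f, β, ɸ/ are [+labial]; /m, ɳ, n/ are [+nasal]. The remaining /ɭ, l, d, ʂ, ʈ, ʐ, tʃ, z, ʃ/ satisfy [−dorsal], [−nasal], [−labial].

ɭ, l, d, ʂ, ʈ, ʐ, tʃ, z, ʃ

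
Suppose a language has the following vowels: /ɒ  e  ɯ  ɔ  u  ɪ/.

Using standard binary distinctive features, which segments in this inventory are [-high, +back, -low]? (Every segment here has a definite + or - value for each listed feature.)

Checking each segment against [-high], [+back], [-low]: /ɔ/ (mid back rounded lax vowel) satisfies every feature; every other segment in the inventory fails at least one.

ɔ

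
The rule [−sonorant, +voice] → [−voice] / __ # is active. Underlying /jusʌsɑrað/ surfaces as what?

[jusʌsɑraθ]

The only segment in the rule's environment that also matches [−sonorant, +voice] is /ð/. Applying [−voice] turns the voiced dental fricative into /θ/ (voiceless dental fricative), giving [jusʌsɑraθ].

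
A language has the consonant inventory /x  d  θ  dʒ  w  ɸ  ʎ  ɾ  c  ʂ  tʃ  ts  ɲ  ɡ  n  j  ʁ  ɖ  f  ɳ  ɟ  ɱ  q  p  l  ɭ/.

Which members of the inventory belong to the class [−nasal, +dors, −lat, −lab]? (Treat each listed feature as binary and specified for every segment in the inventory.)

Eliminate segments failing any feature: /d, θ, dʒ, ɸ, ɾ, ʂ, tʃ, ts, ɖ, f, p, l, ɭ/ are [−dorsal]; /w/ is [+labial]; /ʎ/ is [+lateral]; /ɲ, n, ɳ, ɱ/ are [+nasal]. The remaining /x, c, ɡ, j, ʁ, ɟ, q/ satisfy [−nasal], [+dorsal], [−lateral], [−labial].

x, c, ɡ, j, ʁ, ɟ, q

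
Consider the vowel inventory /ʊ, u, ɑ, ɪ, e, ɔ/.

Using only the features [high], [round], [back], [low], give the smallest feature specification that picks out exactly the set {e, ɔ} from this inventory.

[-high, -low]

The class [-high], [-low] has exactly /e, ɔ/ as its extension in this inventory. No smaller conjunction from the listed features achieves this: [-low] alone would also admit /ʊ, u, ɪ/; [-high] alone would also admit /ɑ/; and checking the remaining single features turns up none with this extension.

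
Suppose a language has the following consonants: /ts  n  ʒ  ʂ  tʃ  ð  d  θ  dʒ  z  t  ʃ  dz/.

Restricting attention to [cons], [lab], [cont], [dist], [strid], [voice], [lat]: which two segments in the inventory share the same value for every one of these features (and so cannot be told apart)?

n, d

/n/ (alveolar nasal) and /d/ (voiced alveolar stop) are both [+consonantal], [-labial], [-continuant], [-distributed], [-strident], [+voice], [-lateral], so none of the listed features separates them. (They do differ in [sonorant] and [nasal], which are not among the given features.) Every other pair in the inventory differs on at least one listed feature.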